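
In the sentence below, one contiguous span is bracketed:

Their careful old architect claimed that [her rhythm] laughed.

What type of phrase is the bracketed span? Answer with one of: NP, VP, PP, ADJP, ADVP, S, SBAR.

NP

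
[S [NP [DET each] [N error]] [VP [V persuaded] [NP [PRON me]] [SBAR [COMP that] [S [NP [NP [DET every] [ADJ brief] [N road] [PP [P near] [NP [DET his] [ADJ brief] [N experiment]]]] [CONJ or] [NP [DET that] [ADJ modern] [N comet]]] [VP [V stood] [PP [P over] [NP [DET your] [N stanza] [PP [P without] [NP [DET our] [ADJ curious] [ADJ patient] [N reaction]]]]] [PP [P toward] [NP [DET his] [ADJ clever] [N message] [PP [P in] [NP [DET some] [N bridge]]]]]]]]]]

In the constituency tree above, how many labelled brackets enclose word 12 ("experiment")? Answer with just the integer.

9

Path from the root down to the word: S → VP → SBAR → S → NP → NP → PP → NP → N. That is 9 enclosing brackets.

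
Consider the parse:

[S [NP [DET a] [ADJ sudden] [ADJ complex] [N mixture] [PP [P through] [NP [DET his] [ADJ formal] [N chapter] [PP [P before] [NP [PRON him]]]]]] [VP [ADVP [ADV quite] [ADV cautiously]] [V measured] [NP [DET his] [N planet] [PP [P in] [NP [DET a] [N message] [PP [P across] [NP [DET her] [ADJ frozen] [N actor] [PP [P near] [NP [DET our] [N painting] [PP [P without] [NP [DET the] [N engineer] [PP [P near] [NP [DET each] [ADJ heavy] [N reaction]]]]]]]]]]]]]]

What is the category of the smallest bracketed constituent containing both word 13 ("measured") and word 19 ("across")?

Both words fall inside [VP quite cautiously measured his planet in a message across her frozen actor near our painting without the engineer near each heavy reaction] (words 11–32), and no smaller constituent contains them both. Label: VP.

VP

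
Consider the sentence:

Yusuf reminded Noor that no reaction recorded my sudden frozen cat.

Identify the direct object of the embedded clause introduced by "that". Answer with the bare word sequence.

my sudden frozen cat

"recorded" heads the VP of the embedded clause introduced by "that", and "my sudden frozen cat" is its direct object.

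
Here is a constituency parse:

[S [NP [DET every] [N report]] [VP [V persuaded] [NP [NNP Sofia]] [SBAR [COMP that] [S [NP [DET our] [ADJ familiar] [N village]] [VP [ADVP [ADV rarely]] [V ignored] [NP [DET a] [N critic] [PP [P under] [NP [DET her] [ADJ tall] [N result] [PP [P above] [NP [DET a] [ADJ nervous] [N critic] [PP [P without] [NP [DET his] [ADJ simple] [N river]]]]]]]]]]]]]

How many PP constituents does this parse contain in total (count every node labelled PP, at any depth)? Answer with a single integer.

The PP constituents are: [PP under her tall result above a nervous critic without his simple river]; [PP above a nervous critic without his simple river]; [PP without his simple river]. Total: 3.

3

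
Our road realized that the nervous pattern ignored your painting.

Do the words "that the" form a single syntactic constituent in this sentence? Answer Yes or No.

No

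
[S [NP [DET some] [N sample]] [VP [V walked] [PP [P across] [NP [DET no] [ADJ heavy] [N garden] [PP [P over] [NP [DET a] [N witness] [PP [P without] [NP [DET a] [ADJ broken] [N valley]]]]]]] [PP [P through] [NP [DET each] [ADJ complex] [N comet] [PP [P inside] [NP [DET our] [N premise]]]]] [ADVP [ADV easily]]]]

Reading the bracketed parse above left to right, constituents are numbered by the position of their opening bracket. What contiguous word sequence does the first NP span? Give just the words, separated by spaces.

The NP opening brackets appear, in order, over: "some sample"; "no heavy garden over a witness without a broken valley"; "a witness without a broken valley"; "a broken valley"; "each complex comet inside our premise"; "our premise". The first one spans "some sample".

some sample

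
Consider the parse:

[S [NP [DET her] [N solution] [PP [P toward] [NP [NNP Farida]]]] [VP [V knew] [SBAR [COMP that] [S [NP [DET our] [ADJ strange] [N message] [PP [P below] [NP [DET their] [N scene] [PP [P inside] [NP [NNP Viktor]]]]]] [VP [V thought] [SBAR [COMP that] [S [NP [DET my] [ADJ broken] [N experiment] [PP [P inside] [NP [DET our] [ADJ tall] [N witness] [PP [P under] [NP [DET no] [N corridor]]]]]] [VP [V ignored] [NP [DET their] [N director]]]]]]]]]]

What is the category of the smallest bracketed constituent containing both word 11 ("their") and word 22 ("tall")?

S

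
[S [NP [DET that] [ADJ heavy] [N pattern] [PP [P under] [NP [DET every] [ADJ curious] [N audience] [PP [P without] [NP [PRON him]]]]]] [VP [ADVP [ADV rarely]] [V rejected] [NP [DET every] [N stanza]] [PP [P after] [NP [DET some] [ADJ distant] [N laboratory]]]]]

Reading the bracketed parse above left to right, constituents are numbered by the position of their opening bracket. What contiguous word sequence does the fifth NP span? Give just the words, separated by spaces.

Opening `[NP` markers occur at word positions 1, 5, 9, 12, 15; the fifth of these opens the constituent [NP some distant laboratory].

some distant laboratory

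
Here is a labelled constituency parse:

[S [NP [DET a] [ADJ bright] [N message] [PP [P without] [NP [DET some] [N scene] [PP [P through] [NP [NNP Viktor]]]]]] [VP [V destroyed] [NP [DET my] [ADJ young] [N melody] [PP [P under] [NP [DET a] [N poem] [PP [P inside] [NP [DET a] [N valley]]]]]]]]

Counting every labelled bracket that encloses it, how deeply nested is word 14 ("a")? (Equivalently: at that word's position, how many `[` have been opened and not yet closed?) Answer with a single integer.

Counting open brackets not yet closed at "a": [S [VP [NP [PP [NP [DET = 6.

6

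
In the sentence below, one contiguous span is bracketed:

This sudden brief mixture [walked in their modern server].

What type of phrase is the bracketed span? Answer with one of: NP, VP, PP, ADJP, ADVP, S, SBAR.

VP

The span is built around the verb "walked" — a verb phrase (VP).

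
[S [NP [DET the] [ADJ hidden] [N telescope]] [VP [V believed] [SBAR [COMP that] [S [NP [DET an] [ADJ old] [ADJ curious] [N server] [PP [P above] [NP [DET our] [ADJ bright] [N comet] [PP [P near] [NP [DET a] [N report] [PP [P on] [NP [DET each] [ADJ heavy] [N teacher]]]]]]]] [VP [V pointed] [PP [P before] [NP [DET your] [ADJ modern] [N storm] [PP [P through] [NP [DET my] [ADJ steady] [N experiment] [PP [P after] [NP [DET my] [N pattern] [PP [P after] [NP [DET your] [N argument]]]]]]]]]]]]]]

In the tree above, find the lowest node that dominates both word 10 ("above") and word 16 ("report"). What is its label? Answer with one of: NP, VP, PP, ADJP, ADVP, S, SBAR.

PP

The smallest bracket enclosing both words is [PP above our bright comet near a report on each heavy teacher], so the label is PP.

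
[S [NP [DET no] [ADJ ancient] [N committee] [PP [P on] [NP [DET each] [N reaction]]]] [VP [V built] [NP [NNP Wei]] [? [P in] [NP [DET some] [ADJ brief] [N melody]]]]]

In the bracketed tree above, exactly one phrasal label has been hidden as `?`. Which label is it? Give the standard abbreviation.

The `?` node immediately contains: P 'in', NP. That is the internal structure of a prepositional phrase, so the label is PP.

PP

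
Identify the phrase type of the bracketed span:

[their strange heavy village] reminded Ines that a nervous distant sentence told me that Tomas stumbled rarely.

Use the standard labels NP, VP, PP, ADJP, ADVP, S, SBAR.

NP

The span is built around the noun "village" — a noun phrase (NP).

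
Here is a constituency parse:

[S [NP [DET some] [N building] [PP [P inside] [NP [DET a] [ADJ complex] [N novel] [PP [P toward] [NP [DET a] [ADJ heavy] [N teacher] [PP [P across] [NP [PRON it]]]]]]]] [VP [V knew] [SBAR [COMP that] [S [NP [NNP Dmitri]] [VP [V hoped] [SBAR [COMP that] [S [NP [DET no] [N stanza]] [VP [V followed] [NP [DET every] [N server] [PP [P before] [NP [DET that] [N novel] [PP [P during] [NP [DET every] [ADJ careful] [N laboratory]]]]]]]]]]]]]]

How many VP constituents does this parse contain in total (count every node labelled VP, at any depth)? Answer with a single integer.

Listing each VP by its span: [VP knew that Dmitri hoped that no stanza followed every server before that novel during every careful laboratory]; [VP hoped that no stanza followed every server before that novel during every careful laboratory]; [VP followed every server before that novel during every careful laboratory] — that makes 3.

3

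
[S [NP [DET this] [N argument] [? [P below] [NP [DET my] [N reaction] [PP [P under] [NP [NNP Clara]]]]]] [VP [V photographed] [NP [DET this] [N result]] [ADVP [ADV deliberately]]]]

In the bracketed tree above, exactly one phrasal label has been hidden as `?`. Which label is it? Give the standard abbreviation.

Looking at what the `?` directly dominates — P 'below', NP — this is a prepositional phrase (PP).

PP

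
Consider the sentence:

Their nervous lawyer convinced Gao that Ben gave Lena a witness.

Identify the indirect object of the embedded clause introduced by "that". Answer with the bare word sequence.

Lena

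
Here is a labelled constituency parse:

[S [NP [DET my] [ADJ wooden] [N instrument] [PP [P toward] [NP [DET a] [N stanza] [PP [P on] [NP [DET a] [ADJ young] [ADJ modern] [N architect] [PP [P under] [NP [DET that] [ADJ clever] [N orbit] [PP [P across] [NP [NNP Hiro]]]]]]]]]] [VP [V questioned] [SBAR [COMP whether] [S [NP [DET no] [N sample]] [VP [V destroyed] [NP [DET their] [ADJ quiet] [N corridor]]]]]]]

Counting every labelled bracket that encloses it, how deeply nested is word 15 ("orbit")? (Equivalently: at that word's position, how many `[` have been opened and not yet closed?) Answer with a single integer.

Counting open brackets not yet closed at "orbit": [S [NP [PP [NP [PP [NP [PP [NP [N = 9.

9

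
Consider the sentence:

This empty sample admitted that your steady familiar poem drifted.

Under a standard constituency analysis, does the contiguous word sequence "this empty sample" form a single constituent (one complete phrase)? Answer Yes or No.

"this empty sample" is exactly the noun phrase [NP this empty sample], a complete constituent.

Yes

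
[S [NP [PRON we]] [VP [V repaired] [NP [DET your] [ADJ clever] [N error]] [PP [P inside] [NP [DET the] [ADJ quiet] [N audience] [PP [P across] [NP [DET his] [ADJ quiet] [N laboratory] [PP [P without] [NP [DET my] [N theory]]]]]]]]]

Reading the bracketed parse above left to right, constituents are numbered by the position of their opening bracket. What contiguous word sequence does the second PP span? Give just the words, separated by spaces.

across his quiet laboratory without my theory

Opening `[PP` markers occur at word positions 6, 10, 14; the second of these opens the constituent [PP across his quiet laboratory without my theory].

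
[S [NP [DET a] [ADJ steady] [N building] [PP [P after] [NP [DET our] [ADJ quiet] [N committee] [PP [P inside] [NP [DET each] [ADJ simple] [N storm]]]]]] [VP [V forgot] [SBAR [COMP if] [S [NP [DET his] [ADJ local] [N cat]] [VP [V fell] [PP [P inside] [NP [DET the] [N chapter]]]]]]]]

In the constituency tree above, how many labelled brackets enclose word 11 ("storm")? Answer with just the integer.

The word sits inside N, which is inside NP, inside PP, inside NP, inside PP, inside NP, inside S — 7 brackets in all.

7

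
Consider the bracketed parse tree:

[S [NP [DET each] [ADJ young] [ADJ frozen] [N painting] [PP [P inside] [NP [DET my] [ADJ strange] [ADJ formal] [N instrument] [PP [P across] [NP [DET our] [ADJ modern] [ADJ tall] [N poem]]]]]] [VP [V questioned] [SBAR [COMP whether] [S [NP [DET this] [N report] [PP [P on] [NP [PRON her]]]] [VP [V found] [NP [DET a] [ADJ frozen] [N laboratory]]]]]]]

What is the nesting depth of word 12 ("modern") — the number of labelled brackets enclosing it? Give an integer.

7

Path from the root down to the word: S → NP → PP → NP → PP → NP → ADJ. That is 7 enclosing brackets.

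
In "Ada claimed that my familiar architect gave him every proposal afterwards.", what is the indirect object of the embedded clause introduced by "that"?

him

The verb of the embedded clause introduced by "that" is "gave"; its indirect object is the NP "him".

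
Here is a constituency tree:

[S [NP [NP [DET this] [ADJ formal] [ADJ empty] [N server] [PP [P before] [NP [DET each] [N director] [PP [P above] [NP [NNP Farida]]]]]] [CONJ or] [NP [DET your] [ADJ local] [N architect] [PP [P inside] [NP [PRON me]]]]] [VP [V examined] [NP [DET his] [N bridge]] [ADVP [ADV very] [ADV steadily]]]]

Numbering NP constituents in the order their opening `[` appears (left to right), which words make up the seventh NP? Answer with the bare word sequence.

The NP opening brackets appear, in order, over: "this formal empty server before each director above Farida or your local architect inside me"; "this formal empty server before each director above Farida"; "each director above Farida"; "Farida"; "your local architect inside me"; "me"; "his bridge". The seventh one spans "his bridge".

his bridge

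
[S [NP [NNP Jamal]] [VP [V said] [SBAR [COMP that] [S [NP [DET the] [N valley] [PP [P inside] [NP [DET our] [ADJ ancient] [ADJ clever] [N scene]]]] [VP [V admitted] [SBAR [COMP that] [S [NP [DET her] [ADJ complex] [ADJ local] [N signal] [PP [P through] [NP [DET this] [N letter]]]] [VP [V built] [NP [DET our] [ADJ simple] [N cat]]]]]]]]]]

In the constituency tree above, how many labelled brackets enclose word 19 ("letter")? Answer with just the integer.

11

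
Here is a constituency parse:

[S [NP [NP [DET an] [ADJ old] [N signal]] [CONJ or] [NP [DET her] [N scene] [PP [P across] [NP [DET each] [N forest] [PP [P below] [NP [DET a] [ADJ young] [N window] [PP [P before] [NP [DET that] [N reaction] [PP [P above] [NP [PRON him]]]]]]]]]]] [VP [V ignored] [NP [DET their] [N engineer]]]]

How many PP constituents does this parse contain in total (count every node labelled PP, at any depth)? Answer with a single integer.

Scanning left to right, an opening `[PP` appears at word positions 7, 10, 14, 17 — 4 in total.

4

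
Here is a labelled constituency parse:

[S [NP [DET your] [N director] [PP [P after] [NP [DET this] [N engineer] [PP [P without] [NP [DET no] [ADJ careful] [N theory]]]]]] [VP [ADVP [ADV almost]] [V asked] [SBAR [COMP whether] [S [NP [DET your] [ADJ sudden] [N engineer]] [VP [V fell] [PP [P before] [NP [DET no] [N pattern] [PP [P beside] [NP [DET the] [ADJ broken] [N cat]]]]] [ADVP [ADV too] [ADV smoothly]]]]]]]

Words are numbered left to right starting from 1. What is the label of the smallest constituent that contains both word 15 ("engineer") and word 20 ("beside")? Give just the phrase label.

S

The smallest bracket enclosing both words is [S your sudden engineer fell before no pattern beside the broken cat too smoothly], so the label is S.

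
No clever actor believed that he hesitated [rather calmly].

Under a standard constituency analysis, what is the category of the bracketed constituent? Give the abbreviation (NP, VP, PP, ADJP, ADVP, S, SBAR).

ADVP

The span is built around the adverb "calmly" — an adverb phrase (ADVP).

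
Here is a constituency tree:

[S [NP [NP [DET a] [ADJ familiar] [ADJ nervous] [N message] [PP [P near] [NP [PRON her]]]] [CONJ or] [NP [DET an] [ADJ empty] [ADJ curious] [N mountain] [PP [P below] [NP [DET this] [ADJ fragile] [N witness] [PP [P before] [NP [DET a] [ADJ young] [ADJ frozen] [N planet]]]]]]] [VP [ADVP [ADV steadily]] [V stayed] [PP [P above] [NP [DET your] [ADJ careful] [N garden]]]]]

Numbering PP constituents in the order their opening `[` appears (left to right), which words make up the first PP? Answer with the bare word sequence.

near her

Opening `[PP` markers occur at word positions 5, 12, 16, 23; the first of these opens the constituent [PP near her].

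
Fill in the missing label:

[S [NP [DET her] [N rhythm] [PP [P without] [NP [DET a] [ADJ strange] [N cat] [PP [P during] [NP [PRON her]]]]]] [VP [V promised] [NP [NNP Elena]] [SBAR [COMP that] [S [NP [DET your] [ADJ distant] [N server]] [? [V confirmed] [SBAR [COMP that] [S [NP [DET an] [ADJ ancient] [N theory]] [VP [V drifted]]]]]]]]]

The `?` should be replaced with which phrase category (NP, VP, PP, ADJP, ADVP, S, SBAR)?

A constituent whose immediate children are V 'confirmed', SBAR is a verb phrase: VP.

VP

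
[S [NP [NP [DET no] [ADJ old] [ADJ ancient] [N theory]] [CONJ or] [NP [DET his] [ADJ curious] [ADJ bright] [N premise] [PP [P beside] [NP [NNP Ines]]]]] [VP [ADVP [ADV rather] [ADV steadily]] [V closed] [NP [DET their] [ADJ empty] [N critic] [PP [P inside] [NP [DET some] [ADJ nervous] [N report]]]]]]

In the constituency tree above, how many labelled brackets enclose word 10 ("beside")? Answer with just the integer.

Counting open brackets not yet closed at "beside": [S [NP [NP [PP [P = 5.

5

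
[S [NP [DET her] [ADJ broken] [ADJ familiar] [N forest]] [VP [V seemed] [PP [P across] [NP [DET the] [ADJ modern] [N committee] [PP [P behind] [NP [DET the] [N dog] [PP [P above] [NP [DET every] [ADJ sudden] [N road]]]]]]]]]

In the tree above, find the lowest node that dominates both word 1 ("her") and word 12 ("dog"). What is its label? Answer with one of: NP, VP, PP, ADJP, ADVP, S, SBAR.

The smallest bracket enclosing both words is [S her broken familiar forest seemed across the modern committee behind the dog above every sudden road], so the label is S.

S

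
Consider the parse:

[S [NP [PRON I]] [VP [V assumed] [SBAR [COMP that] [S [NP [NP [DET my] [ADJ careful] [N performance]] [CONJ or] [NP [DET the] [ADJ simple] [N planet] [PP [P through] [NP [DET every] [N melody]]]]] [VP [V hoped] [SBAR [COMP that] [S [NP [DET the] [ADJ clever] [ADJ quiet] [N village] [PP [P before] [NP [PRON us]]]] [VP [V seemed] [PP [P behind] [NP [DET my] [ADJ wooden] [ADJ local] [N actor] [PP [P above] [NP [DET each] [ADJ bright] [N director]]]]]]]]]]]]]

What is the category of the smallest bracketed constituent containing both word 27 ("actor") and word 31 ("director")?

NP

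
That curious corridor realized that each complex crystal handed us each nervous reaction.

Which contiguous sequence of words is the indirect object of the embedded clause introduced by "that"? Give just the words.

us

Within the embedded clause introduced by "that", the indirect object of "handed" is "us".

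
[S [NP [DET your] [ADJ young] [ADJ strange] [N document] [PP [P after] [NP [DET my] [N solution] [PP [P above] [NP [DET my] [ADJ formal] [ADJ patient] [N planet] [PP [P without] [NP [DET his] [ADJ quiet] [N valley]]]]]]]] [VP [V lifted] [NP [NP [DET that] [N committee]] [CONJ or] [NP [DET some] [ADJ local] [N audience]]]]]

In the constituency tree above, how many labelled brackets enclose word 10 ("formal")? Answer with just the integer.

7

Path from the root down to the word: S → NP → PP → NP → PP → NP → ADJ. That is 7 enclosing brackets.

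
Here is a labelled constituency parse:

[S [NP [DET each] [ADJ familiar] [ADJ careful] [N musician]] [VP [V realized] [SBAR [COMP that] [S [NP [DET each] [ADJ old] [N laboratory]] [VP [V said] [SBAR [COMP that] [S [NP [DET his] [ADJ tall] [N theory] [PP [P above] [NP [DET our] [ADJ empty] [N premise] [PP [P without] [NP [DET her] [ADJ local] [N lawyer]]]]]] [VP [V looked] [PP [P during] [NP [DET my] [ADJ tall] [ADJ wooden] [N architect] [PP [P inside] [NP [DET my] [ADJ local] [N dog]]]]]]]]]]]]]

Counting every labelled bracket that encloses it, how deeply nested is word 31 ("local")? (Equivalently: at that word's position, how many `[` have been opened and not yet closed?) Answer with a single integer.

13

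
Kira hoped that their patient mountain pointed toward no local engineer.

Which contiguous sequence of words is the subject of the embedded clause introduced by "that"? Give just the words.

their patient mountain

"their patient mountain" is the NP that combines with the VP headed by "pointed" to form the embedded clause introduced by "that" — the subject.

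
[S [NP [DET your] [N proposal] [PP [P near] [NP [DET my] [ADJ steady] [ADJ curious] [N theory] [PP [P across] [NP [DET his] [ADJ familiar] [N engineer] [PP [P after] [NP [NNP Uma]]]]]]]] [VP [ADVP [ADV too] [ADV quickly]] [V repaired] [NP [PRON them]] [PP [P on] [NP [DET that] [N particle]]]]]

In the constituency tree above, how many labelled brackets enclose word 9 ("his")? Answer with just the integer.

7

Path from the root down to the word: S → NP → PP → NP → PP → NP → DET. That is 7 enclosing brackets.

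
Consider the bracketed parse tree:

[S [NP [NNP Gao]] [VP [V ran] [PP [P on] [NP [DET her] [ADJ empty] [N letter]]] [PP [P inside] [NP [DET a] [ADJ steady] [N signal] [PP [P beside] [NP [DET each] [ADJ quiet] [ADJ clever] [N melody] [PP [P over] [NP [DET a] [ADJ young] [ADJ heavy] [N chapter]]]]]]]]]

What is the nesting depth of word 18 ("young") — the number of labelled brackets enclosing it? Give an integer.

9

Counting open brackets not yet closed at "young": [S [VP [PP [NP [PP [NP [PP [NP [ADJ = 9.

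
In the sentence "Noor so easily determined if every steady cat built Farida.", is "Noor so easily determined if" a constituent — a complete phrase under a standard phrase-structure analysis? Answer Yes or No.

No

The sequence begins inside the noun phrase "Noor" and ends inside the verb phrase "so easily determined if every steady cat built Farida"; it crosses a phrase boundary, so no single node in the tree spans exactly those words.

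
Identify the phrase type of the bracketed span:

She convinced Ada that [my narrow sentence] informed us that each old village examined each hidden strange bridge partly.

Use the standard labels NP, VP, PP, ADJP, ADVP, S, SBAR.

NP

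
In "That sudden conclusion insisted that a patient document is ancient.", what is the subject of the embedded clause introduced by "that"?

a patient document

In the embedded clause introduced by "that" the verb is "is"; the NP preceding it, "a patient document", is the subject.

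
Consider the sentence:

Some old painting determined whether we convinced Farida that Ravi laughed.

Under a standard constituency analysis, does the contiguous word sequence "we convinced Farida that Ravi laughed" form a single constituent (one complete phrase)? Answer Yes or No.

Yes

"we convinced Farida that Ravi laughed" is exactly the clause [S we convinced Farida that Ravi laughed], a complete constituent.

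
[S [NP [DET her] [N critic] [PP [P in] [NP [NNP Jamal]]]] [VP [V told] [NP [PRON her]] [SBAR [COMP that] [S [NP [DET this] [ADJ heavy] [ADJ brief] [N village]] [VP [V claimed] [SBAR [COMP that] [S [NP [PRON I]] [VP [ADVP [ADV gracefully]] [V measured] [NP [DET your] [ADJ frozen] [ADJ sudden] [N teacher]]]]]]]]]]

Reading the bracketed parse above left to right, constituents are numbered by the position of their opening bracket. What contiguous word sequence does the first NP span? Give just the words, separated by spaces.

her critic in Jamal

In left-to-right order the NP constituents are "her critic in Jamal"; "Jamal"; "her"; "this heavy brief village"; "I"; "your frozen sudden teacher". Number 1 is "her critic in Jamal".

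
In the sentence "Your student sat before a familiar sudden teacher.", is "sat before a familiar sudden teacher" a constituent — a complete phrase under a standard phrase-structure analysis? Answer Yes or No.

Yes

"sat before a familiar sudden teacher" is exactly the verb phrase [VP sat before a familiar sudden teacher], a complete constituent.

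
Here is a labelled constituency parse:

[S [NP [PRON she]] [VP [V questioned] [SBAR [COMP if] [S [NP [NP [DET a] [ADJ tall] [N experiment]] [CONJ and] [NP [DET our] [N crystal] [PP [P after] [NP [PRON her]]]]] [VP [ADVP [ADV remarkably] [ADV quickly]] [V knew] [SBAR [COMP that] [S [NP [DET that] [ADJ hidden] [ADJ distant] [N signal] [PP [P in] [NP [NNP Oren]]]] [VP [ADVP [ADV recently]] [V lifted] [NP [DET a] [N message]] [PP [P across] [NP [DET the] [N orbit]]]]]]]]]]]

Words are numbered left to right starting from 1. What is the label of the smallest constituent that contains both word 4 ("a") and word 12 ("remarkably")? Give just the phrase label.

S

Both words fall inside [S a tall experiment and our crystal after her remarkably quickly knew that that hidden distant signal in Oren recently lifted a message across the orbit] (words 4–28), and no smaller constituent contains them both. Label: S.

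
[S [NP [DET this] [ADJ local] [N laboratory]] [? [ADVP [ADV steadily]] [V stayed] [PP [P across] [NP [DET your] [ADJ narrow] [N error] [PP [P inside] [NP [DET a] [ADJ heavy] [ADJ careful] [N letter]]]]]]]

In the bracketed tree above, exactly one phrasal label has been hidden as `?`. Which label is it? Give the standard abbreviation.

Looking at what the `?` directly dominates — ADVP, V 'stayed', PP — this is a verb phrase (VP).

VP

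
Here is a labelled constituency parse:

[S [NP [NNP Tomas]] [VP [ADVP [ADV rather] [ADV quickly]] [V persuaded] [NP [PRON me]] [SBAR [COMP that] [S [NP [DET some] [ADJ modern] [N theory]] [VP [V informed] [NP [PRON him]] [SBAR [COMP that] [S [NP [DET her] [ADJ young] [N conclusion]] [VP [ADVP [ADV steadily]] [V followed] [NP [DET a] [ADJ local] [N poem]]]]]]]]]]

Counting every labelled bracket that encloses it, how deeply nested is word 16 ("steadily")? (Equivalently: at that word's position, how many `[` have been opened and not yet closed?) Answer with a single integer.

10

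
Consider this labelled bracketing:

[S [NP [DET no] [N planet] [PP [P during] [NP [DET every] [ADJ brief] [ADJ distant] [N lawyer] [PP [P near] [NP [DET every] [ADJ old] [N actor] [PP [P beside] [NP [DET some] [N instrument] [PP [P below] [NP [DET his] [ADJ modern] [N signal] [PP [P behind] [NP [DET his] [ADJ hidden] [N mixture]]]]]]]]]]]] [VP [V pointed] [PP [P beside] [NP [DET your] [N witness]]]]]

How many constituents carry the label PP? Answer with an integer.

6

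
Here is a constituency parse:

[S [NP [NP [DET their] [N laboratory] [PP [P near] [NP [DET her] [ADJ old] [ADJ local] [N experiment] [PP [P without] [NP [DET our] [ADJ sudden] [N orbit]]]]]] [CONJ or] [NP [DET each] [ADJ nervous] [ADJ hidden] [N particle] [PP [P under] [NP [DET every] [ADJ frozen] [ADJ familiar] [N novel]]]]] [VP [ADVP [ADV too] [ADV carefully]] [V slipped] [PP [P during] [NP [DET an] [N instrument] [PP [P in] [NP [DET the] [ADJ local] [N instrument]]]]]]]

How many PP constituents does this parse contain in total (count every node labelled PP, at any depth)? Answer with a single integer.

5

Listing each PP by its span: [PP near her old local experiment without our sudden orbit]; [PP without our sudden orbit]; [PP under every frozen familiar novel]; [PP during an instrument in the local instrument]; [PP in the local instrument] — that makes 5.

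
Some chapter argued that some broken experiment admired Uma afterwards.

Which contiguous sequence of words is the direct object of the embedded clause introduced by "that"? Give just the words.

"admired" heads the VP of the embedded clause introduced by "that", and "Uma" is its direct object.

Uma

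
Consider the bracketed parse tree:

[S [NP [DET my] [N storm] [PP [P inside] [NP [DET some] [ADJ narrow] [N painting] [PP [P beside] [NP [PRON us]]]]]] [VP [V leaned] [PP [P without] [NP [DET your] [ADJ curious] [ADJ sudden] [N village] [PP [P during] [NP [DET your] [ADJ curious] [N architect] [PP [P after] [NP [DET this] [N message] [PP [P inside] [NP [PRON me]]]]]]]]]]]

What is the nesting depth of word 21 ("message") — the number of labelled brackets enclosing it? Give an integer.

The word sits inside N, which is inside NP, inside PP, inside NP, inside PP, inside NP, inside PP, inside VP, inside S — 9 brackets in all.

9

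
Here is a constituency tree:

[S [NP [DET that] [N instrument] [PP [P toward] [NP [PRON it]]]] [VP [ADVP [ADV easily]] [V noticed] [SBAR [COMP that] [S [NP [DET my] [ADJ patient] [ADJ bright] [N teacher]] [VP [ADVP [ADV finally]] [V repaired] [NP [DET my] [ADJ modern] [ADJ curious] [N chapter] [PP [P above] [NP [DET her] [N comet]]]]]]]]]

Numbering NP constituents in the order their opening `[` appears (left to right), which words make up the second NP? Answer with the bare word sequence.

The NP opening brackets appear, in order, over: "that instrument toward it"; "it"; "my patient bright teacher"; "my modern curious chapter above her comet"; "her comet". The second one spans "it".

it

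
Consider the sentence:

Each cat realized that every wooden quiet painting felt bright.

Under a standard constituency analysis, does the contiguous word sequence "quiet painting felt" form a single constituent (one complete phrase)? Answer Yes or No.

No

The sequence begins inside the noun phrase "every wooden quiet painting" and ends inside the verb phrase "felt bright"; it crosses a phrase boundary, so no single node in the tree spans exactly those words.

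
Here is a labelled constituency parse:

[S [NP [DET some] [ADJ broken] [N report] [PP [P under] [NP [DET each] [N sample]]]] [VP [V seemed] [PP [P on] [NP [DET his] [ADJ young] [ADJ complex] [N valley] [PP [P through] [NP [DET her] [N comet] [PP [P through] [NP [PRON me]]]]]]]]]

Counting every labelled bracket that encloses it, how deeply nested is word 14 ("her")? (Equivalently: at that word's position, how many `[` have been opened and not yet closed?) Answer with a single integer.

Counting open brackets not yet closed at "her": [S [VP [PP [NP [PP [NP [DET = 7.

7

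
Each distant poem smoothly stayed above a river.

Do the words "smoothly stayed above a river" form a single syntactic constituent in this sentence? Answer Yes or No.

Yes

These words form the whole verb phrase headed by "stayed", so yes — one constituent.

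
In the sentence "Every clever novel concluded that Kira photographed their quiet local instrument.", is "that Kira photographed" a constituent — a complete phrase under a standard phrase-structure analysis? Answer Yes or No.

No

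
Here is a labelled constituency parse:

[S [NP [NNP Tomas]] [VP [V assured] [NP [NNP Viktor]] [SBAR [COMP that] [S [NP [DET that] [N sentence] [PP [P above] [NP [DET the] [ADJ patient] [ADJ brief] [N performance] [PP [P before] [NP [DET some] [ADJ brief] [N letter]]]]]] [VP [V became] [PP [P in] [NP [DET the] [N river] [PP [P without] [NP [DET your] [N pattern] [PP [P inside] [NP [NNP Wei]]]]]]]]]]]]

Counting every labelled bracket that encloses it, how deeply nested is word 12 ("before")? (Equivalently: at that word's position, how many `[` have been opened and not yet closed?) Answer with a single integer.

9

Counting open brackets not yet closed at "before": [S [VP [SBAR [S [NP [PP [NP [PP [P = 9.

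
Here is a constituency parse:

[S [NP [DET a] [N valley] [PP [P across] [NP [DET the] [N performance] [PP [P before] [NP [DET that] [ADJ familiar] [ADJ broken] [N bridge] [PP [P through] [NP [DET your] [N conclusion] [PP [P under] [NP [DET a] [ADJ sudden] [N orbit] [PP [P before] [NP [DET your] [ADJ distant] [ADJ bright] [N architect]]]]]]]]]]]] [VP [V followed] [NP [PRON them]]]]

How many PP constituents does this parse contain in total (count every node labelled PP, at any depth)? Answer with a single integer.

5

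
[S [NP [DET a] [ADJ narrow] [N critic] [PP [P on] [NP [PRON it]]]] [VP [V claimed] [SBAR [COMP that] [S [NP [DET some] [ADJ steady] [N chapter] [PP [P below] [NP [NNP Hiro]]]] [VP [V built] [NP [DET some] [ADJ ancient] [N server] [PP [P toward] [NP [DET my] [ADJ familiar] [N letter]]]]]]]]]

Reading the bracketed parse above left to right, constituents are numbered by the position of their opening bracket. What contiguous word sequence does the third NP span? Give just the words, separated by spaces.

some steady chapter below Hiro

In left-to-right order the NP constituents are "a narrow critic on it"; "it"; "some steady chapter below Hiro"; "Hiro"; "some ancient server toward my familiar letter"; "my familiar letter". Number 3 is "some steady chapter below Hiro".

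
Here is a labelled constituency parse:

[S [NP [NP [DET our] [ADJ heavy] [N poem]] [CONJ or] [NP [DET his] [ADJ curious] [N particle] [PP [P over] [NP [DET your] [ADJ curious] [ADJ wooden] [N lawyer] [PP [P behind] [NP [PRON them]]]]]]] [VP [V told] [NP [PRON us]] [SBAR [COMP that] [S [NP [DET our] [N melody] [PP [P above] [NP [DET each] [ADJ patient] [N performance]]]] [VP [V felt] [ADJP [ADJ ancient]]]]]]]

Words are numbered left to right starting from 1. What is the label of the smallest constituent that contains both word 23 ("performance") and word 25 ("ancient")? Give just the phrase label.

S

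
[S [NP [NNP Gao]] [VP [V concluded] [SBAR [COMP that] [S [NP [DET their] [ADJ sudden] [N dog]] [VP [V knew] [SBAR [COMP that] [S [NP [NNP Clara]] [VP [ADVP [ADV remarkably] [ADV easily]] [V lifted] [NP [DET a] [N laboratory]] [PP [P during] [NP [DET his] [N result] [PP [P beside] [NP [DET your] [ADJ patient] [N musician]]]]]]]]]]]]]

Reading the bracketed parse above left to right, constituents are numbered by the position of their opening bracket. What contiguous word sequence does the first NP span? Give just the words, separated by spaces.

In left-to-right order the NP constituents are "Gao"; "their sudden dog"; "Clara"; "a laboratory"; "his result beside your patient musician"; "your patient musician". Number 1 is "Gao".

Gao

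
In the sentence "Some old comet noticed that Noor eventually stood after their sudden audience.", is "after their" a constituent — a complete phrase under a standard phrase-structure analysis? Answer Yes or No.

No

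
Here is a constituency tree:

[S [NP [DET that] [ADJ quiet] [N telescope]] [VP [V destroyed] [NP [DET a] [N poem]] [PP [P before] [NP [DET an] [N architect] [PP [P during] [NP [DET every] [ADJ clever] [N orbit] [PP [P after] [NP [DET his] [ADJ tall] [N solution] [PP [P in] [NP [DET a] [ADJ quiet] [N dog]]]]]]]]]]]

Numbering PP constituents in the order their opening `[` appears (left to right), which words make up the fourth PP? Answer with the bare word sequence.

In left-to-right order the PP constituents are "before an architect during every clever orbit after his tall solution in a quiet dog"; "during every clever orbit after his tall solution in a quiet dog"; "after his tall solution in a quiet dog"; "in a quiet dog". Number 4 is "in a quiet dog".

in a quiet dog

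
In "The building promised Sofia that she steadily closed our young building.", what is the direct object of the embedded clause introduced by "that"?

our young building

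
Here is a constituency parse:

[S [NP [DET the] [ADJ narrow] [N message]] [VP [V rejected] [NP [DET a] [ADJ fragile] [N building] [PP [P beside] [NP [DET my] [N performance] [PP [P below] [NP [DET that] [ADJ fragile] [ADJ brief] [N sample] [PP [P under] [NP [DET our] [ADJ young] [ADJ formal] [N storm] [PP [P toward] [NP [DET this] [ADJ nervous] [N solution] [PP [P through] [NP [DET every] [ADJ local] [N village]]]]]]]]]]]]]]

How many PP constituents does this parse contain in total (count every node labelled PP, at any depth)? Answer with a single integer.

Listing each PP by its span: [PP beside my performance below that fragile brief sample under our young formal storm toward this nervous solution through every local village]; [PP below that fragile brief sample under our young formal storm toward this nervous solution through every local village]; [PP under our young formal storm toward this nervous solution through every local village]; [PP toward this nervous solution through every local village]; [PP through every local village] — that makes 5.

5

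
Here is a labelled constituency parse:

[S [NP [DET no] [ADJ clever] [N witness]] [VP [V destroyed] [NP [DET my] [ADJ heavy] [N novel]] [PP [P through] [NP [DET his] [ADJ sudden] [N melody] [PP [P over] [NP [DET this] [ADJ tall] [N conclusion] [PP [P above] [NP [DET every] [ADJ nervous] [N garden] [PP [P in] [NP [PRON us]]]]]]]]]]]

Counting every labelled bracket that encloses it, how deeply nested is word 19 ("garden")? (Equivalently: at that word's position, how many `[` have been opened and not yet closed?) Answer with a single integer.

9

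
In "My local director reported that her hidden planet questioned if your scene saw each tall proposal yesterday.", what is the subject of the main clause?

my local director

In the main clause the verb is "reported"; the NP preceding it, "my local director", is the subject.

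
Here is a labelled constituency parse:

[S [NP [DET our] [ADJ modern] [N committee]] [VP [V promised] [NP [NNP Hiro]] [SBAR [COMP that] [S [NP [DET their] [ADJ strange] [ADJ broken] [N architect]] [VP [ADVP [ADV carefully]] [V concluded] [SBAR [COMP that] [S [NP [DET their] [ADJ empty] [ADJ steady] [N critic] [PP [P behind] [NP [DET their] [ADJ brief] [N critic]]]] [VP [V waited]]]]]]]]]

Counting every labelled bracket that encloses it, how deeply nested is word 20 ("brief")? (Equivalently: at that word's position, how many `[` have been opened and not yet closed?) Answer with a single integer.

The word sits inside ADJ, which is inside NP, inside PP, inside NP, inside S, inside SBAR, inside VP, inside S, inside SBAR, inside VP, inside S — 11 brackets in all.

11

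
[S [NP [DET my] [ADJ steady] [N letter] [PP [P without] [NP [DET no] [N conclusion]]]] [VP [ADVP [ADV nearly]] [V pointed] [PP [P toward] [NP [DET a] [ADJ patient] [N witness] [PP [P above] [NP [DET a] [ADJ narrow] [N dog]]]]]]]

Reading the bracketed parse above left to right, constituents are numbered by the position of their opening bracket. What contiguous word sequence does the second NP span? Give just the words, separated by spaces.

no conclusion

In left-to-right order the NP constituents are "my steady letter without no conclusion"; "no conclusion"; "a patient witness above a narrow dog"; "a narrow dog". Number 2 is "no conclusion".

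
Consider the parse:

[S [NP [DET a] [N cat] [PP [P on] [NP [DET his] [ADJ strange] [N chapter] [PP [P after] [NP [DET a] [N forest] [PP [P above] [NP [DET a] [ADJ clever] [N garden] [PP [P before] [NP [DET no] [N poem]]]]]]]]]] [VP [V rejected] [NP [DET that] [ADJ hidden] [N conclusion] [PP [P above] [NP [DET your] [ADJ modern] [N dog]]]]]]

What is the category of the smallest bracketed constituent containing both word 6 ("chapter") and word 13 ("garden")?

Word 6 lies under S → NP → PP → NP → N; word 13 lies under S → NP → PP → NP → PP → NP → PP → NP → N. The lowest shared node is the NP.

NP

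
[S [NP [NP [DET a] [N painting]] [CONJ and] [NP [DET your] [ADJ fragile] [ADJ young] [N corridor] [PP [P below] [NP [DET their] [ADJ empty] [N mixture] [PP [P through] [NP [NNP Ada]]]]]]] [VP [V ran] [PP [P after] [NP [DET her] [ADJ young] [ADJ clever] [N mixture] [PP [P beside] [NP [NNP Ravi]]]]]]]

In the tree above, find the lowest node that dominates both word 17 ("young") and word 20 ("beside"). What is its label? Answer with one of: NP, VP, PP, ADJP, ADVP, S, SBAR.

NP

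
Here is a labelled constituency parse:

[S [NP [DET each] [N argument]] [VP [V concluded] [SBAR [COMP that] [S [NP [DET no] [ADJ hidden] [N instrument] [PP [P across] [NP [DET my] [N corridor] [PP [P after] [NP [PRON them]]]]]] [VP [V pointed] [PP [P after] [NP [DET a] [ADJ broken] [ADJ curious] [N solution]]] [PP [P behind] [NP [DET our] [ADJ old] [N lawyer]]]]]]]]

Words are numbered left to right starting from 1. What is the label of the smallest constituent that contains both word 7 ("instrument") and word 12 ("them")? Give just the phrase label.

The smallest bracket enclosing both words is [NP no hidden instrument across my corridor after them], so the label is NP.

NP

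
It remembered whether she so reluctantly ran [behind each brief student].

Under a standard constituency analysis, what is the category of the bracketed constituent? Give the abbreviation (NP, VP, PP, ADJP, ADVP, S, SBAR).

The span is built around the preposition "behind" — a prepositional phrase (PP).

PP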